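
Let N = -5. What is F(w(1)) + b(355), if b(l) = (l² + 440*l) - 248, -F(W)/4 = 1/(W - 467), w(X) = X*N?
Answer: 33273287/118 ≈ 2.8198e+5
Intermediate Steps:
w(X) = -5*X (w(X) = X*(-5) = -5*X)
F(W) = -4/(-467 + W) (F(W) = -4/(W - 467) = -4/(-467 + W))
b(l) = -248 + l² + 440*l
F(w(1)) + b(355) = -4/(-467 - 5*1) + (-248 + 355² + 440*355) = -4/(-467 - 5) + (-248 + 126025 + 156200) = -4/(-472) + 281977 = -4*(-1/472) + 281977 = 1/118 + 281977 = 33273287/118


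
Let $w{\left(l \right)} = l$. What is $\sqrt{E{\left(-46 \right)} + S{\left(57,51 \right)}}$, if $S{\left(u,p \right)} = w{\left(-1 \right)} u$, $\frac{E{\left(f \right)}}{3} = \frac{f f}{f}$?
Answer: $i \sqrt{195} \approx 13.964 i$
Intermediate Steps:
$E{\left(f \right)} = 3 f$ ($E{\left(f \right)} = 3 \frac{f f}{f} = 3 \frac{f^{2}}{f} = 3 f$)
$S{\left(u,p \right)} = - u$
$\sqrt{E{\left(-46 \right)} + S{\left(57,51 \right)}} = \sqrt{3 \left(-46\right) - 57} = \sqrt{-138 - 57} = \sqrt{-195} = i \sqrt{195}$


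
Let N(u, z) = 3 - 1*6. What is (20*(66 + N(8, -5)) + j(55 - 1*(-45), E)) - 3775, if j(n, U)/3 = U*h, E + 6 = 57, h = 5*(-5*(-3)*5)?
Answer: 54860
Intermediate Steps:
N(u, z) = -3 (N(u, z) = 3 - 6 = -3)
h = 375 (h = 5*(15*5) = 5*75 = 375)
E = 51 (E = -6 + 57 = 51)
j(n, U) = 1125*U (j(n, U) = 3*(U*375) = 3*(375*U) = 1125*U)
(20*(66 + N(8, -5)) + j(55 - 1*(-45), E)) - 3775 = (20*(66 - 3) + 1125*51) - 3775 = (20*63 + 57375) - 3775 = (1260 + 57375) - 3775 = 58635 - 3775 = 54860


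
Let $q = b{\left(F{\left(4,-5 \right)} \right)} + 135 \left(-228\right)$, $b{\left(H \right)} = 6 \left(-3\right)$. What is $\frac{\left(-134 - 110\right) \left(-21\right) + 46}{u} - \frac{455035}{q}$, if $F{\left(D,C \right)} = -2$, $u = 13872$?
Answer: $\frac{539289265}{35602488} \approx 15.148$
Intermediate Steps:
$b{\left(H \right)} = -18$
$q = -30798$ ($q = -18 + 135 \left(-228\right) = -18 - 30780 = -30798$)
$\frac{\left(-134 - 110\right) \left(-21\right) + 46}{u} - \frac{455035}{q} = \frac{\left(-134 - 110\right) \left(-21\right) + 46}{13872} - \frac{455035}{-30798} = \left(\left(-244\right) \left(-21\right) + 46\right) \frac{1}{13872} - - \frac{455035}{30798} = \left(5124 + 46\right) \frac{1}{13872} + \frac{455035}{30798} = 5170 \cdot \frac{1}{13872} + \frac{455035}{30798} = \frac{2585}{6936} + \frac{455035}{30798} = \frac{539289265}{35602488}$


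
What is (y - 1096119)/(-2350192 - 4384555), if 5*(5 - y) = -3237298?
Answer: 2243272/33673735 ≈ 0.066618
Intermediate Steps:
y = 3237323/5 (y = 5 - 1/5*(-3237298) = 5 + 3237298/5 = 3237323/5 ≈ 6.4747e+5)
(y - 1096119)/(-2350192 - 4384555) = (3237323/5 - 1096119)/(-2350192 - 4384555) = -2243272/5/(-6734747) = -2243272/5*(-1/6734747) = 2243272/33673735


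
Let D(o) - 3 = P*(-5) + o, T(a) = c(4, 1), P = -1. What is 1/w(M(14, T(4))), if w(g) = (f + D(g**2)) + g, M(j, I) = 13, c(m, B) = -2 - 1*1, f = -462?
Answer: -1/272 ≈ -0.0036765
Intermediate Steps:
c(m, B) = -3 (c(m, B) = -2 - 1 = -3)
T(a) = -3
D(o) = 8 + o (D(o) = 3 + (-1*(-5) + o) = 3 + (5 + o) = 8 + o)
w(g) = -454 + g + g**2 (w(g) = (-462 + (8 + g**2)) + g = (-454 + g**2) + g = -454 + g + g**2)
1/w(M(14, T(4))) = 1/(-454 + 13 + 13**2) = 1/(-454 + 13 + 169) = 1/(-272) = -1/272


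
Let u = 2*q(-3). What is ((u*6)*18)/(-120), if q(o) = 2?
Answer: -18/5 ≈ -3.6000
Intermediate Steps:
u = 4 (u = 2*2 = 4)
((u*6)*18)/(-120) = ((4*6)*18)/(-120) = (24*18)*(-1/120) = 432*(-1/120) = -18/5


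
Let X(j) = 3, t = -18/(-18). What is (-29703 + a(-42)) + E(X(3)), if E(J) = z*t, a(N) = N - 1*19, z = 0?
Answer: -29764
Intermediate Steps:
t = 1 (t = -18*(-1/18) = 1)
a(N) = -19 + N (a(N) = N - 19 = -19 + N)
E(J) = 0 (E(J) = 0*1 = 0)
(-29703 + a(-42)) + E(X(3)) = (-29703 + (-19 - 42)) + 0 = (-29703 - 61) + 0 = -29764 + 0 = -29764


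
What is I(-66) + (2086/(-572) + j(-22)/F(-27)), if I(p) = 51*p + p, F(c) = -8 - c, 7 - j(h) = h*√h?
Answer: -18667303/5434 + 22*I*√22/19 ≈ -3435.3 + 5.431*I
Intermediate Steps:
j(h) = 7 - h^(3/2) (j(h) = 7 - h*√h = 7 - h^(3/2))
I(p) = 52*p
I(-66) + (2086/(-572) + j(-22)/F(-27)) = 52*(-66) + (2086/(-572) + (7 - (-22)^(3/2))/(-8 - 1*(-27))) = -3432 + (2086*(-1/572) + (7 - (-22)*I*√22)/(-8 + 27)) = -3432 + (-1043/286 + (7 + 22*I*√22)/19) = -3432 + (-1043/286 + (7 + 22*I*√22)*(1/19)) = -3432 + (-1043/286 + (7/19 + 22*I*√22/19)) = -3432 + (-17815/5434 + 22*I*√22/19) = -18667303/5434 + 22*I*√22/19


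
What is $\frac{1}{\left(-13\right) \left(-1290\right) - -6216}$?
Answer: $\frac{1}{22986} \approx 4.3505 \cdot 10^{-5}$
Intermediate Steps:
$\frac{1}{\left(-13\right) \left(-1290\right) - -6216} = \frac{1}{16770 + 6216} = \frac{1}{22986}$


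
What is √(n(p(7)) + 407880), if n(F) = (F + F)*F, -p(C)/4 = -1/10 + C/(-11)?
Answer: 12*√8568677/55 ≈ 638.67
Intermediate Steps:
p(C) = ⅖ + 4*C/11 (p(C) = -4*(-1/10 + C/(-11)) = -4*(-1*⅒ + C*(-1/11)) = -4*(-⅒ - C/11) = ⅖ + 4*C/11)
n(F) = 2*F² (n(F) = (2*F)*F = 2*F²)
√(n(p(7)) + 407880) = √(2*(⅖ + (4/11)*7)² + 407880) = √(2*(⅖ + 28/11)² + 407880) = √(2*(162/55)² + 407880) = √(2*(26244/3025) + 407880) = √(52488/3025 + 407880) = √(1233889488/3025) = 12*√8568677/55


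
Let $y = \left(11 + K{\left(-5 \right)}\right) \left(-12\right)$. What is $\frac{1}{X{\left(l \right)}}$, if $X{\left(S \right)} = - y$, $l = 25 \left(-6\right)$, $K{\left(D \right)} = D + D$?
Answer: $\frac{1}{12} \approx 0.083333$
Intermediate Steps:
$K{\left(D \right)} = 2 D$
$y = -12$ ($y = \left(11 + 2 \left(-5\right)\right) \left(-12\right) = \left(11 - 10\right) \left(-12\right) = 1 \left(-12\right) = -12$)
$l = -150$
$X{\left(S \right)} = 12$ ($X{\left(S \right)} = \left(-1\right) \left(-12\right) = 12$)
$\frac{1}{X{\left(l \right)}} = \frac{1}{12}$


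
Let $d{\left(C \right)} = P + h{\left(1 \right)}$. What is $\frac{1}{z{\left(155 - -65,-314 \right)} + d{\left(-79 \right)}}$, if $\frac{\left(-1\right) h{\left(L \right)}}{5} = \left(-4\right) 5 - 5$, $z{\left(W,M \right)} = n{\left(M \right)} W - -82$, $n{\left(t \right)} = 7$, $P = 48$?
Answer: $\frac{1}{1795} \approx 0.0005571$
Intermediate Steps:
$z{\left(W,M \right)} = 82 + 7 W$ ($z{\left(W,M \right)} = 7 W - -82 = 7 W + 82 = 82 + 7 W$)
$h{\left(L \right)} = 125$ ($h{\left(L \right)} = - 5 \left(\left(-4\right) 5 - 5\right) = - 5 \left(-20 - 5\right) = \left(-5\right) \left(-25\right) = 125$)
$d{\left(C \right)} = 173$ ($d{\left(C \right)} = 48 + 125 = 173$)
$\frac{1}{z{\left(155 - -65,-314 \right)} + d{\left(-79 \right)}} = \frac{1}{\left(82 + 7 \left(155 - -65\right)\right) + 173} = \frac{1}{\left(82 + 7 \left(155 + 65\right)\right) + 173} = \frac{1}{\left(82 + 7 \cdot 220\right) + 173} = \frac{1}{\left(82 + 1540\right) + 173} = \frac{1}{1622 + 173} = \frac{1}{1795}$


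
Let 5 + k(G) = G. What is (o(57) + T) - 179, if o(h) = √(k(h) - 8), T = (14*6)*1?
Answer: -95 + 2*√11 ≈ -88.367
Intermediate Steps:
T = 84 (T = 84*1 = 84)
k(G) = -5 + G
o(h) = √(-13 + h) (o(h) = √((-5 + h) - 8) = √(-13 + h))
(o(57) + T) - 179 = (√(-13 + 57) + 84) - 179 = (√44 + 84) - 179 = (2*√11 + 84) - 179 = (84 + 2*√11) - 179 = -95 + 2*√11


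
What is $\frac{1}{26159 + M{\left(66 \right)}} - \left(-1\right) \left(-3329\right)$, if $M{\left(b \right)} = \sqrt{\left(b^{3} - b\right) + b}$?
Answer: $- \frac{2277055232106}{684005785} - \frac{66 \sqrt{66}}{684005785} \approx -3329.0$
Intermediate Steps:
$M{\left(b \right)} = \sqrt{b^{3}}$
$\frac{1}{26159 + M{\left(66 \right)}} - \left(-1\right) \left(-3329\right) = \frac{1}{26159 + \sqrt{66^{3}}} - \left(-1\right) \left(-3329\right) = \frac{1}{26159 + \sqrt{287496}} - 3329 = \frac{1}{26159 + 66 \sqrt{66}} - 3329 = -3329 + \frac{1}{26159 + 66 \sqrt{66}}$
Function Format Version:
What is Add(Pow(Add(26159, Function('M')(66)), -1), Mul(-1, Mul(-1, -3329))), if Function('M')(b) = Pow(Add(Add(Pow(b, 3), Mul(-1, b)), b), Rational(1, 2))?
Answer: Add(Rational(-2277055232106, 684005785), Mul(Rational(-66, 684005785), Pow(66, Rational(1, 2)))) ≈ -3329.0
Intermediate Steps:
Function('M')(b) = Pow(Pow(b, 3), Rational(1, 2))
Add(Pow(Add(26159, Function('M')(66)), -1), Mul(-1, Mul(-1, -3329))) = Add(Pow(Add(26159, Pow(Pow(66, 3), Rational(1, 2))), -1), Mul(-1, Mul(-1, -3329))) = Add(Pow(Add(26159, Pow(287496, Rational(1, 2))), -1), Mul(-1, 3329)) = Add(Pow(Add(26159, Mul(66, Pow(66, Rational(1, 2)))), -1), -3329) = Add(-3329, Pow(Add(26159, Mul(66, Pow(66, Rational(1, 2)))), -1))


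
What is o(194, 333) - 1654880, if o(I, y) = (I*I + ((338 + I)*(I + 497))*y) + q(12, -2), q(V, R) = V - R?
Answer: 120797566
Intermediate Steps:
o(I, y) = 14 + I**2 + y*(338 + I)*(497 + I) (o(I, y) = (I*I + ((338 + I)*(I + 497))*y) + (12 - 1*(-2)) = (I**2 + ((338 + I)*(497 + I))*y) + (12 + 2) = (I**2 + y*(338 + I)*(497 + I)) + 14 = 14 + I**2 + y*(338 + I)*(497 + I))
o(194, 333) - 1654880 = (14 + 194**2 + 167986*333 + 333*194**2 + 835*194*333) - 1654880 = (14 + 37636 + 55939338 + 333*37636 + 53942670) - 1654880 = (14 + 37636 + 55939338 + 12532788 + 53942670) - 1654880 = 122452446 - 1654880 = 120797566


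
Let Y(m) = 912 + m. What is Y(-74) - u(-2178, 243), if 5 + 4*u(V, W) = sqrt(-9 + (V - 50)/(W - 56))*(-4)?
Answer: 3357/4 + I*sqrt(731357)/187 ≈ 839.25 + 4.5732*I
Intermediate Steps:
u(V, W) = -5/4 - sqrt(-9 + (-50 + V)/(-56 + W)) (u(V, W) = -5/4 + (sqrt(-9 + (V - 50)/(W - 56))*(-4))/4 = -5/4 + (sqrt(-9 + (-50 + V)/(-56 + W))*(-4))/4 = -5/4 + (-4*sqrt(-9 + (-50 + V)/(-56 + W)))/4 = -5/4 - sqrt(-9 + (-50 + V)/(-56 + W)))
Y(-74) - u(-2178, 243) = (912 - 74) - (-5/4 - sqrt((454 - 2178 - 9*243)/(-56 + 243))) = 838 - (-5/4 - sqrt((454 - 2178 - 2187)/187)) = 838 - (-5/4 - sqrt((1/187)*(-3911))) = 838 - (-5/4 - sqrt(-3911/187)) = 838 - (-5/4 - I*sqrt(731357)/187) = 838 + (5/4 + I*sqrt(731357)/187) = 3357/4 + I*sqrt(731357)/187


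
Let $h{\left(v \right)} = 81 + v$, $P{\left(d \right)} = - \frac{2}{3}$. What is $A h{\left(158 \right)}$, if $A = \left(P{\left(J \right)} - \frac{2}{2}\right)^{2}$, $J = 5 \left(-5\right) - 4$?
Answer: $\frac{5975}{9} \approx 663.89$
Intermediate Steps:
$J = -29$ ($J = -25 - 4 = -29$)
$P{\left(d \right)} = - \frac{2}{3}$ ($P{\left(d \right)} = \left(-2\right) \frac{1}{3} = - \frac{2}{3}$)
$A = \frac{25}{9}$ ($A = \left(- \frac{2}{3} - \frac{2}{2}\right)^{2} = \left(- \frac{2}{3} - 1\right)^{2} = \left(- \frac{5}{3}\right)^{2} = \frac{25}{9} \approx 2.7778$)
$A h{\left(158 \right)} = \frac{25 \left(81 + 158\right)}{9} = \frac{25}{9} \cdot 239 = \frac{5975}{9}$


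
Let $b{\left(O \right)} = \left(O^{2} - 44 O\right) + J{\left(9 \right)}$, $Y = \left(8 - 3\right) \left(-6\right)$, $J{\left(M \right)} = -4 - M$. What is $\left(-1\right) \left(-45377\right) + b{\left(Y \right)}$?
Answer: $47584$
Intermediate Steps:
$Y = -30$ ($Y = 5 \left(-6\right) = -30$)
$b{\left(O \right)} = -13 + O^{2} - 44 O$ ($b{\left(O \right)} = \left(O^{2} - 44 O\right) - 13 = -13 + O^{2} - 44 O$)
$\left(-1\right) \left(-45377\right) + b{\left(Y \right)} = \left(-1\right) \left(-45377\right) - \left(-1307 - 900\right) = 45377 + \left(-13 + 900 + 1320\right) = 45377 + 2207 = 47584$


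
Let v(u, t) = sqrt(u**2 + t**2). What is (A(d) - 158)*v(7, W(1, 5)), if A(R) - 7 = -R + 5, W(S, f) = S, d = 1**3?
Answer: -735*sqrt(2) ≈ -1039.4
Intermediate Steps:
d = 1
A(R) = 12 - R (A(R) = 7 + (-R + 5) = 7 + (5 - R) = 12 - R)
v(u, t) = sqrt(t**2 + u**2)
(A(d) - 158)*v(7, W(1, 5)) = ((12 - 1*1) - 158)*sqrt(1**2 + 7**2) = ((12 - 1) - 158)*sqrt(1 + 49) = (11 - 158)*sqrt(50) = -735*sqrt(2)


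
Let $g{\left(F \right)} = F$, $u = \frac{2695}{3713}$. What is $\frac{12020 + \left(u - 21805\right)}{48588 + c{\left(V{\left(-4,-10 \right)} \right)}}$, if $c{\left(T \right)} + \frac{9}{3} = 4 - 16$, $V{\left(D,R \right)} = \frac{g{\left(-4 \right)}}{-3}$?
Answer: $- \frac{12109670}{60117183} \approx -0.20143$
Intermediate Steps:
$u = \frac{2695}{3713}$ ($u = 2695 \cdot \frac{1}{3713} = \frac{2695}{3713} \approx 0.72583$)
$V{\left(D,R \right)} = \frac{4}{3}$ ($V{\left(D,R \right)} = - \frac{4}{-3} = \left(-4\right) \left(- \frac{1}{3}\right) = \frac{4}{3}$)
$c{\left(T \right)} = -15$ ($c{\left(T \right)} = -3 + \left(4 - 16\right) = -3 - 12 = -15$)
$\frac{12020 + \left(u - 21805\right)}{48588 + c{\left(V{\left(-4,-10 \right)} \right)}} = \frac{12020 + \left(\frac{2695}{3713} - 21805\right)}{48588 - 15} = \frac{12020 - \frac{80959270}{3713}}{48573} = \left(- \frac{36329010}{3713}\right) \frac{1}{48573} = - \frac{12109670}{60117183}$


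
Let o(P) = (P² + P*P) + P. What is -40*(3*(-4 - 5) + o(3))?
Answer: 240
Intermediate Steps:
o(P) = P + 2*P² (o(P) = (P² + P²) + P = 2*P² + P = P + 2*P²)
-40*(3*(-4 - 5) + o(3)) = -40*(3*(-4 - 5) + 3*(1 + 2*3)) = -40*(3*(-9) + 3*(1 + 6)) = -40*(-27 + 3*7) = -40*(-27 + 21) = -40*(-6) = 240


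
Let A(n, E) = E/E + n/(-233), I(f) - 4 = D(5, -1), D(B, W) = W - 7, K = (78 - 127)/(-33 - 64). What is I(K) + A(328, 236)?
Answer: -1027/233 ≈ -4.4077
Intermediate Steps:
K = 49/97 (K = -49/(-97) = -49*(-1/97) = 49/97 ≈ 0.50515)
D(B, W) = -7 + W
I(f) = -4 (I(f) = 4 + (-7 - 1) = 4 - 8 = -4)
A(n, E) = 1 - n/233 (A(n, E) = 1 + n*(-1/233) = 1 - n/233)
I(K) + A(328, 236) = -4 + (1 - 1/233*328) = -4 + (1 - 328/233) = -4 - 95/233 = -1027/233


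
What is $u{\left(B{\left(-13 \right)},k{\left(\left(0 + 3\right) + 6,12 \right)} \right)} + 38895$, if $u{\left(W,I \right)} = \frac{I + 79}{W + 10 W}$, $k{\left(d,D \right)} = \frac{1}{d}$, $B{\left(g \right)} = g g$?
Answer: $\frac{650752957}{16731} \approx 38895.0$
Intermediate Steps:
$B{\left(g \right)} = g^{2}$
$u{\left(W,I \right)} = \frac{79 + I}{11 W}$
$u{\left(B{\left(-13 \right)},k{\left(\left(0 + 3\right) + 6,12 \right)} \right)} + 38895 = \frac{79 + \frac{1}{\left(0 + 3\right) + 6}}{11 \left(-13\right)^{2}} + 38895 = \frac{79 + \frac{1}{3 + 6}}{11 \cdot 169} + 38895 = \frac{1}{11} \cdot \frac{1}{169} \left(79 + \frac{1}{9}\right) + 38895 = \frac{1}{11} \cdot \frac{1}{169} \cdot \frac{712}{9} + 38895 = \frac{712}{16731} + 38895 = \frac{650752957}{16731}$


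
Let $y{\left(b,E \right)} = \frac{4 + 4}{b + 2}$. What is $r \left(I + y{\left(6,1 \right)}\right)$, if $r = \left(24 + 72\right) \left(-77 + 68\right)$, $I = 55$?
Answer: $-48384$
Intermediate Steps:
$r = -864$ ($r = 96 \left(-9\right) = -864$)
$y{\left(b,E \right)} = \frac{8}{2 + b}$
$r \left(I + y{\left(6,1 \right)}\right) = - 864 \left(55 + \frac{8}{2 + 6}\right) = - 864 \left(55 + \frac{8}{8}\right) = - 864 \left(55 + 8 \cdot \frac{1}{8}\right) = - 864 \left(55 + 1\right) = \left(-864\right) 56 = -48384$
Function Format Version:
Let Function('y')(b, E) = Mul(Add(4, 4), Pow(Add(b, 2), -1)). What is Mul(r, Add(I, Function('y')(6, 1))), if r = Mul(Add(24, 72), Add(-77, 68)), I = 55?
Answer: -48384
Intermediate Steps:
r = -864 (r = Mul(96, -9) = -864)
Function('y')(b, E) = Mul(8, Pow(Add(2, b), -1))
Mul(r, Add(I, Function('y')(6, 1))) = Mul(-864, Add(55, Mul(8, Pow(Add(2, 6), -1)))) = Mul(-864, Add(55, Mul(8, Pow(8, -1)))) = Mul(-864, Add(55, Mul(8, Rational(1, 8)))) = Mul(-864, Add(55, 1)) = Mul(-864, 56) = -48384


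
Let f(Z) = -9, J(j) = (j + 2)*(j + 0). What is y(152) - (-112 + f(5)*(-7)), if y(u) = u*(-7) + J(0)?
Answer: -1015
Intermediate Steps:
J(j) = j*(2 + j) (J(j) = (2 + j)*j = j*(2 + j))
y(u) = -7*u (y(u) = u*(-7) + 0*(2 + 0) = -7*u + 0*2 = -7*u + 0 = -7*u)
y(152) - (-112 + f(5)*(-7)) = -7*152 - (-112 - 9*(-7)) = -1064 - (-112 + 63) = -1064 - 1*(-49) = -1064 + 49 = -1015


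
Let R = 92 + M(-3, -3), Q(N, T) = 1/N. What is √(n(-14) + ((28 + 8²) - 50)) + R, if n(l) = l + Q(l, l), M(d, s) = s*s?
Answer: 101 + √5474/14 ≈ 106.28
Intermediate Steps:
M(d, s) = s²
n(l) = l + 1/l
R = 101 (R = 92 + (-3)² = 92 + 9 = 101)
√(n(-14) + ((28 + 8²) - 50)) + R = √((-14 + 1/(-14)) + ((28 + 8²) - 50)) + 101 = √((-14 - 1/14) + ((28 + 64) - 50)) + 101 = √(-197/14 + (92 - 50)) + 101 = √(-197/14 + 42) + 101 = √(391/14) + 101 = √5474/14 + 101 = 101 + √5474/14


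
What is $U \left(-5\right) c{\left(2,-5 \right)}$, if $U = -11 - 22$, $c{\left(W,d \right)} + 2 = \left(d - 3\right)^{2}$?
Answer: $10230$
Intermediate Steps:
$c{\left(W,d \right)} = -2 + \left(-3 + d\right)^{2}$ ($c{\left(W,d \right)} = -2 + \left(d - 3\right)^{2} = -2 + \left(-3 + d\right)^{2}$)
$U = -33$ ($U = -11 - 22 = -33$)
$U \left(-5\right) c{\left(2,-5 \right)} = \left(-33\right) \left(-5\right) \left(-2 + \left(-3 - 5\right)^{2}\right) = 165 \left(-2 + \left(-8\right)^{2}\right) = 165 \left(-2 + 64\right) = 165 \cdot 62 = 10230$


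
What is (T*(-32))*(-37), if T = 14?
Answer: 16576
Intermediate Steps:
(T*(-32))*(-37) = (14*(-32))*(-37) = -448*(-37) = 16576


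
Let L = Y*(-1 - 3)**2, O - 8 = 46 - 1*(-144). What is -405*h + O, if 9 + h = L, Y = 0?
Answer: 3843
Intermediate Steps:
O = 198 (O = 8 + (46 - 1*(-144)) = 8 + (46 + 144) = 8 + 190 = 198)
L = 0 (L = 0*(-1 - 3)**2 = 0*(-4)**2 = 0*16 = 0)
h = -9 (h = -9 + 0 = -9)
-405*h + O = -405*(-9) + 198 = 3645 + 198 = 3843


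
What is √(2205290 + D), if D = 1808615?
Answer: √4013905 ≈ 2003.5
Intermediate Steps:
√(2205290 + D) = √(2205290 + 1808615) = √4013905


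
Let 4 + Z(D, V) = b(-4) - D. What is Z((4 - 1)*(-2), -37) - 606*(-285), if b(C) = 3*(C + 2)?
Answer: 172706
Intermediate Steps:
b(C) = 6 + 3*C (b(C) = 3*(2 + C) = 6 + 3*C)
Z(D, V) = -10 - D (Z(D, V) = -4 + ((6 + 3*(-4)) - D) = -4 + ((6 - 12) - D) = -4 + (-6 - D) = -10 - D)
Z((4 - 1)*(-2), -37) - 606*(-285) = (-10 - (4 - 1)*(-2)) - 606*(-285) = (-10 - 3*(-2)) + 172710 = (-10 - 1*(-6)) + 172710 = (-10 + 6) + 172710 = -4 + 172710 = 172706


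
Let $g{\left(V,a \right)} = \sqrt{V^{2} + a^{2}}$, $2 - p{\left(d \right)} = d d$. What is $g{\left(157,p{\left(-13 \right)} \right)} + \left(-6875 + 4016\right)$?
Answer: $-2859 + \sqrt{52538} \approx -2629.8$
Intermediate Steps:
$p{\left(d \right)} = 2 - d^{2}$ ($p{\left(d \right)} = 2 - d d = 2 - d^{2}$)
$g{\left(157,p{\left(-13 \right)} \right)} + \left(-6875 + 4016\right) = \sqrt{157^{2} + \left(2 - \left(-13\right)^{2}\right)^{2}} + \left(-6875 + 4016\right) = \sqrt{24649 + \left(2 - 169\right)^{2}} - 2859 = \sqrt{24649 + \left(-167\right)^{2}} - 2859 = \sqrt{24649 + 27889} - 2859 = \sqrt{52538} - 2859 = -2859 + \sqrt{52538}$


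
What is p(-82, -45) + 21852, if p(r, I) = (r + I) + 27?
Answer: 21752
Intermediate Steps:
p(r, I) = 27 + I + r (p(r, I) = (I + r) + 27 = 27 + I + r)
p(-82, -45) + 21852 = (27 - 45 - 82) + 21852 = -100 + 21852 = 21752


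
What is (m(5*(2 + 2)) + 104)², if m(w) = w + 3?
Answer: 16129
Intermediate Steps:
m(w) = 3 + w
(m(5*(2 + 2)) + 104)² = ((3 + 5*(2 + 2)) + 104)² = ((3 + 5*4) + 104)² = ((3 + 20) + 104)² = (23 + 104)² = 127² = 16129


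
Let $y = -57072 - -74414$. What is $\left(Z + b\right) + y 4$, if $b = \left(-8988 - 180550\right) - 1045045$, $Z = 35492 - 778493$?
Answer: $-1908216$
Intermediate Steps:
$y = 17342$ ($y = -57072 + 74414 = 17342$)
$Z = -743001$ ($Z = 35492 - 778493 = -743001$)
$b = -1234583$ ($b = -189538 - 1045045 = -1234583$)
$\left(Z + b\right) + y 4 = \left(-743001 - 1234583\right) + 17342 \cdot 4 = -1977584 + 69368 = -1908216$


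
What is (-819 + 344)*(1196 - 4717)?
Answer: 1672475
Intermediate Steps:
(-819 + 344)*(1196 - 4717) = -475*(-3521) = 1672475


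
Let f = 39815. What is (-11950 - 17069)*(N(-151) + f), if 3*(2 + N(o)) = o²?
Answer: -1375887520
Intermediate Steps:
N(o) = -2 + o²/3
(-11950 - 17069)*(N(-151) + f) = (-11950 - 17069)*((-2 + (⅓)*(-151)²) + 39815) = -29019*((-2 + (⅓)*22801) + 39815) = -29019*((-2 + 22801/3) + 39815) = -29019*(22795/3 + 39815) = -29019*142240/3 = -1375887520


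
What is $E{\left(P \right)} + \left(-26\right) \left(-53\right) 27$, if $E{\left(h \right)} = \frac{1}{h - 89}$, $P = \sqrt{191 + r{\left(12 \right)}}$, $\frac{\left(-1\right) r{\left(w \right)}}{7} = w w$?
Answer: $\frac{325105939}{8738} - \frac{i \sqrt{817}}{8738} \approx 37206.0 - 0.0032711 i$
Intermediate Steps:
$r{\left(w \right)} = - 7 w^{2}$ ($r{\left(w \right)} = - 7 w w = - 7 w^{2}$)
$P = i \sqrt{817}$ ($P = \sqrt{191 - 7 \cdot 12^{2}} = \sqrt{191 - 1008} = \sqrt{-817} = i \sqrt{817} \approx 28.583 i$)
$E{\left(h \right)} = \frac{1}{-89 + h}$
$E{\left(P \right)} + \left(-26\right) \left(-53\right) 27 = \frac{1}{-89 + i \sqrt{817}} + \left(-26\right) \left(-53\right) 27 = \frac{1}{-89 + i \sqrt{817}} + 1378 \cdot 27 = \frac{1}{-89 + i \sqrt{817}} + 37206 = 37206 + \frac{1}{-89 + i \sqrt{817}}$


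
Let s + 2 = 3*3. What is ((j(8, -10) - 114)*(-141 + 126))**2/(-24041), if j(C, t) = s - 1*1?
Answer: -2624400/24041 ≈ -109.16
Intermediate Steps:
s = 7 (s = -2 + 3*3 = -2 + 9 = 7)
j(C, t) = 6 (j(C, t) = 7 - 1*1 = 7 - 1 = 6)
((j(8, -10) - 114)*(-141 + 126))**2/(-24041) = ((6 - 114)*(-141 + 126))**2/(-24041) = (-108*(-15))**2*(-1/24041) = 1620**2*(-1/24041) = 2624400*(-1/24041) = -2624400/24041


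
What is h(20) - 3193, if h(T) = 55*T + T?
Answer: -2073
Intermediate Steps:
h(T) = 56*T
h(20) - 3193 = 56*20 - 3193 = 1120 - 3193 = -2073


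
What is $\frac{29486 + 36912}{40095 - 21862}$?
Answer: $\frac{66398}{18233} \approx 3.6416$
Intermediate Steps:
$\frac{29486 + 36912}{40095 - 21862} = \frac{66398}{18233}$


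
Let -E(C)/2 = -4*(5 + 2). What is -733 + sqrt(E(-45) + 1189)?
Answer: -733 + sqrt(1245) ≈ -697.72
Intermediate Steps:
E(C) = 56 (E(C) = -(-8)*(5 + 2) = -(-8)*7 = -2*(-28) = 56)
-733 + sqrt(E(-45) + 1189) = -733 + sqrt(56 + 1189) = -733 + sqrt(1245)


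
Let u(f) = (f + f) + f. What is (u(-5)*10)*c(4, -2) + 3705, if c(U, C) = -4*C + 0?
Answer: 2505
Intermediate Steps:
c(U, C) = -4*C
u(f) = 3*f (u(f) = 2*f + f = 3*f)
(u(-5)*10)*c(4, -2) + 3705 = ((3*(-5))*10)*(-4*(-2)) + 3705 = -15*10*8 + 3705 = -150*8 + 3705 = -1200 + 3705 = 2505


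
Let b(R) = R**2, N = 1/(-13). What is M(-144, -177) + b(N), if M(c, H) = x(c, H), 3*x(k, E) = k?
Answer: -8111/169 ≈ -47.994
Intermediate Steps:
x(k, E) = k/3
M(c, H) = c/3
N = -1/13 ≈ -0.076923
M(-144, -177) + b(N) = (1/3)*(-144) + (-1/13)**2 = -48 + 1/169 = -8111/169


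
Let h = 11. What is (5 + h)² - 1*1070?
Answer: -814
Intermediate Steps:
(5 + h)² - 1*1070 = (5 + 11)² - 1*1070 = 16² - 1070 = 256 - 1070 = -814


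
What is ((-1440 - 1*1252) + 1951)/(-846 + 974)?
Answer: -741/128 ≈ -5.7891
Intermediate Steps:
((-1440 - 1*1252) + 1951)/(-846 + 974) = ((-1440 - 1252) + 1951)/128 = (-2692 + 1951)*(1/128) = -741*1/128 = -741/128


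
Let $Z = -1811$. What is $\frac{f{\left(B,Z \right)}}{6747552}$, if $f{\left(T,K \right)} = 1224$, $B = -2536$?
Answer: $\frac{17}{93716} \approx 0.0001814$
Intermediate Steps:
$\frac{f{\left(B,Z \right)}}{6747552} = \frac{1224}{6747552} = 1224 \cdot \frac{1}{6747552} = \frac{17}{93716}$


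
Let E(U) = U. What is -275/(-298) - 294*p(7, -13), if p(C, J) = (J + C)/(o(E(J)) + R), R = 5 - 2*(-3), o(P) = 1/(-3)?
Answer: 198227/1192 ≈ 166.30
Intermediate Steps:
o(P) = -1/3
R = 11 (R = 5 + 6 = 11)
p(C, J) = 3*C/32 + 3*J/32 (p(C, J) = (J + C)/(-1/3 + 11) = (C + J)/(32/3) = (C + J)*(3/32) = 3*C/32 + 3*J/32)
-275/(-298) - 294*p(7, -13) = -275/(-298) - 294*((3/32)*7 + (3/32)*(-13)) = -275*(-1/298) - 294*(21/32 - 39/32) = 275/298 - 294*(-9/16) = 275/298 + 1323/8 = 198227/1192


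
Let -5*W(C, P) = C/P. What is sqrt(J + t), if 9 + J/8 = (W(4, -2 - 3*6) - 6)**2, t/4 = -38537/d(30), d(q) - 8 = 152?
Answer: I*sqrt(7512522)/100 ≈ 27.409*I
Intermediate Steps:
d(q) = 160 (d(q) = 8 + 152 = 160)
W(C, P) = -C/(5*P)
t = -38537/40 (t = 4*(-38537/160) = -38537/40 ≈ -963.42)
J = 132608/625 (J = -72 + 8*(-1/5*4/(-2 - 3*6) - 6)**2 = -72 + 8*(-1/5*4/(-2 - 18) - 6)**2 = -72 + 8*(-1/5*4/(-20) - 6)**2 = -72 + 8*(-1/5*4*(-1/20) - 6)**2 = -72 + 8*(1/25 - 6)**2 = -72 + 8*(-149/25)**2 = -72 + 8*(22201/625) = -72 + 177608/625 = 132608/625 ≈ 212.17)
sqrt(J + t) = sqrt(132608/625 - 38537/40) = sqrt(-3756261/5000) = I*sqrt(7512522)/100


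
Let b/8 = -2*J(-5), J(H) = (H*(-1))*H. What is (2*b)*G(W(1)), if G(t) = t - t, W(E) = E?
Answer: 0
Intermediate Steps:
J(H) = -H² (J(H) = (-H)*H = -H²)
G(t) = 0
b = 400 (b = 8*(-(-2)*(-5)²) = 8*(-(-2)*25) = 8*(-2*(-25)) = 8*50 = 400)
(2*b)*G(W(1)) = (2*400)*0 = 800*0 = 0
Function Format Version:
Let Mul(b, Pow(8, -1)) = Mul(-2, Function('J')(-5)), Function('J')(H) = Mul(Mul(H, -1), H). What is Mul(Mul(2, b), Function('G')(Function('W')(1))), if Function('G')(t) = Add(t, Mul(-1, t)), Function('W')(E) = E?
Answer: 0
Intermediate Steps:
Function('J')(H) = Mul(-1, Pow(H, 2)) (Function('J')(H) = Mul(Mul(-1, H), H) = Mul(-1, Pow(H, 2)))
Function('G')(t) = 0
b = 400 (b = Mul(8, Mul(-2, Mul(-1, Pow(-5, 2)))) = Mul(8, Mul(-2, Mul(-1, 25))) = Mul(8, Mul(-2, -25)) = Mul(8, 50) = 400)
Mul(Mul(2, b), Function('G')(Function('W')(1))) = Mul(Mul(2, 400), 0) = Mul(800, 0) = 0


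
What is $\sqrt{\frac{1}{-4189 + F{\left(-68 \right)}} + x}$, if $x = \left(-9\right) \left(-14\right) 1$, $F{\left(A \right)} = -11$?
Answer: $\frac{\sqrt{22226358}}{420} \approx 11.225$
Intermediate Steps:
$x = 126$ ($x = 126 \cdot 1 = 126$)
$\sqrt{\frac{1}{-4189 + F{\left(-68 \right)}} + x} = \sqrt{\frac{1}{-4189 - 11} + 126} = \sqrt{\frac{1}{-4200} + 126} = \sqrt{- \frac{1}{4200} + 126} = \sqrt{\frac{529199}{4200}} = \frac{\sqrt{22226358}}{420}$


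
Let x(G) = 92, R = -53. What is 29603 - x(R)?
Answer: 29511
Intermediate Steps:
29603 - x(R) = 29603 - 1*92 = 29603 - 92 = 29511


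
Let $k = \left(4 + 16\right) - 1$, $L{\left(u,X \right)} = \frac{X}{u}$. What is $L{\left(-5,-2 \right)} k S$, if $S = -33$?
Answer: $- \frac{1254}{5} \approx -250.8$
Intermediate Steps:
$k = 19$ ($k = 20 - 1 = 19$)
$L{\left(-5,-2 \right)} k S = - \frac{2}{-5} \cdot 19 \left(-33\right) = \left(-2\right) \left(- \frac{1}{5}\right) 19 \left(-33\right) = \frac{2}{5} \cdot 19 \left(-33\right) = \frac{38}{5} \left(-33\right) = - \frac{1254}{5}$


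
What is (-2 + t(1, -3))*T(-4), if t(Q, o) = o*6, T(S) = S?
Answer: 80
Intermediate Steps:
t(Q, o) = 6*o
(-2 + t(1, -3))*T(-4) = (-2 + 6*(-3))*(-4) = (-2 - 18)*(-4) = -20*(-4) = 80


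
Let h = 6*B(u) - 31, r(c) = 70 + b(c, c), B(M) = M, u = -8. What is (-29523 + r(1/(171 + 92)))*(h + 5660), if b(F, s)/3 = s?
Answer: -43231185016/263 ≈ -1.6438e+8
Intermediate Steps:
b(F, s) = 3*s
r(c) = 70 + 3*c
h = -79 (h = 6*(-8) - 31 = -48 - 31 = -79)
(-29523 + r(1/(171 + 92)))*(h + 5660) = (-29523 + (70 + 3/(171 + 92)))*(-79 + 5660) = (-29523 + (70 + 3/263))*5581 = (-29523 + 18413/263)*5581 = -7746136/263*5581 = -43231185016/263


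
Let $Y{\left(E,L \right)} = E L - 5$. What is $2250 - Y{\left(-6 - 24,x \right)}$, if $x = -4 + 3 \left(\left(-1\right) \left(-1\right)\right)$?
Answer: $2225$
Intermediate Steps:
$x = -1$ ($x = -4 + 3 \cdot 1 = -4 + 3 = -1$)
$Y{\left(E,L \right)} = -5 + E L$
$2250 - Y{\left(-6 - 24,x \right)} = 2250 - \left(-5 + \left(-6 - 24\right) \left(-1\right)\right) = 2250 - \left(-5 - -30\right) = 2250 - \left(-5 + 30\right) = 2250 - 25 = 2225$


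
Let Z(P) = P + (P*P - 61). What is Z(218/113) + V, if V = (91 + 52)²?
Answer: 260406530/12769 ≈ 20394.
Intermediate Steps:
Z(P) = -61 + P + P² (Z(P) = P + (P² - 61) = P + (-61 + P²) = -61 + P + P²)
V = 20449 (V = 143² = 20449)
Z(218/113) + V = (-61 + 218/113 + (218/113)²) + 20449 = (-61 + 218/113 + 47524/12769) + 20449 = -706751/12769 + 20449 = 260406530/12769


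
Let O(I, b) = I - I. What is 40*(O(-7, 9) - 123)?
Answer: -4920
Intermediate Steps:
O(I, b) = 0
40*(O(-7, 9) - 123) = 40*(0 - 123) = 40*(-123) = -4920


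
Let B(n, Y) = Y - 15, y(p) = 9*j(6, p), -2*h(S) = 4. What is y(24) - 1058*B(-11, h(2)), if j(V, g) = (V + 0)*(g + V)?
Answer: 19606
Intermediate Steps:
h(S) = -2 (h(S) = -½*4 = -2)
j(V, g) = V*(V + g)
y(p) = 324 + 54*p (y(p) = 9*(6*(6 + p)) = 9*(36 + 6*p) = 324 + 54*p)
B(n, Y) = -15 + Y
y(24) - 1058*B(-11, h(2)) = (324 + 54*24) - 1058*(-15 - 2) = (324 + 1296) - 1058*(-17) = 1620 + 17986 = 19606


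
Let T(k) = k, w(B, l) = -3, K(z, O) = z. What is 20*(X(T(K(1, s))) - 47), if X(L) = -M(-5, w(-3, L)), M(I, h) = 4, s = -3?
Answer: -1020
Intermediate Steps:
X(L) = -4 (X(L) = -1*4 = -4)
20*(X(T(K(1, s))) - 47) = 20*(-4 - 47) = 20*(-51) = -1020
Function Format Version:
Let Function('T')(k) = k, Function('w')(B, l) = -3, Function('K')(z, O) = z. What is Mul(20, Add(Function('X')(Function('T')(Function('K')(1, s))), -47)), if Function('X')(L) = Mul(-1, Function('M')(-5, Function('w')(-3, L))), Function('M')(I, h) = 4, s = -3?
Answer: -1020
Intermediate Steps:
Function('X')(L) = -4 (Function('X')(L) = Mul(-1, 4) = -4)
Mul(20, Add(Function('X')(Function('T')(Function('K')(1, s))), -47)) = Mul(20, Add(-4, -47)) = Mul(20, -51) = -1020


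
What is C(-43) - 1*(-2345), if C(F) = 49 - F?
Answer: 2437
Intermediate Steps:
C(-43) - 1*(-2345) = (49 - 1*(-43)) - 1*(-2345) = (49 + 43) + 2345 = 92 + 2345 = 2437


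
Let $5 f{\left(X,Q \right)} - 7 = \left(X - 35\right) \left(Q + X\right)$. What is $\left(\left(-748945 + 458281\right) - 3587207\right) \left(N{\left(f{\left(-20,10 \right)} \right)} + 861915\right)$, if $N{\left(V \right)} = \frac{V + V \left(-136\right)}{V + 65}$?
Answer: $- \frac{327522328318365}{98} \approx -3.3421 \cdot 10^{12}$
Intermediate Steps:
$f{\left(X,Q \right)} = \frac{7}{5} + \frac{\left(-35 + X\right) \left(Q + X\right)}{5}$ ($f{\left(X,Q \right)} = \frac{7}{5} + \frac{\left(X - 35\right) \left(Q + X\right)}{5} = \frac{7}{5} + \frac{\left(-35 + X\right) \left(Q + X\right)}{5}$)
$N{\left(V \right)} = - \frac{135 V}{65 + V}$ ($N{\left(V \right)} = \frac{V - 136 V}{65 + V} = \frac{\left(-135\right) V}{65 + V} = - \frac{135 V}{65 + V}$)
$\left(\left(-748945 + 458281\right) - 3587207\right) \left(N{\left(f{\left(-20,10 \right)} \right)} + 861915\right) = \left(\left(-748945 + 458281\right) - 3587207\right) \left(- \frac{135 \left(\frac{7}{5} - 70 - -140 + \frac{\left(-20\right)^{2}}{5} + \frac{1}{5} \cdot 10 \left(-20\right)\right)}{65 + \left(\frac{7}{5} - 70 - -140 + \frac{\left(-20\right)^{2}}{5} + \frac{1}{5} \cdot 10 \left(-20\right)\right)} + 861915\right) = \left(-290664 - 3587207\right) \left(- \frac{135 \left(\frac{7}{5} - 70 + 140 + \frac{1}{5} \cdot 400 - 40\right)}{65 + \left(\frac{7}{5} - 70 + 140 + \frac{1}{5} \cdot 400 - 40\right)} + 861915\right) = - 3877871 \left(- \frac{135 \left(\frac{7}{5} - 70 + 140 + 80 - 40\right)}{65 + \left(\frac{7}{5} - 70 + 140 + 80 - 40\right)} + 861915\right) = - 3877871 \left(\left(-135\right) \frac{557}{5} \frac{1}{65 + \frac{557}{5}} + 861915\right) = - 3877871 \left(\left(-135\right) \frac{557}{5} \frac{1}{\frac{882}{5}} + 861915\right) = - 3877871 \left(\left(-135\right) \frac{557}{5} \cdot \frac{5}{882} + 861915\right) = - 3877871 \left(- \frac{8355}{98} + 861915\right) = \left(-3877871\right) \frac{84459315}{98} = - \frac{327522328318365}{98}$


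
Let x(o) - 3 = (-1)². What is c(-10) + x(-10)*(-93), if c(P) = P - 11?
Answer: -393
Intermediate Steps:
c(P) = -11 + P
x(o) = 4 (x(o) = 3 + (-1)² = 3 + 1 = 4)
c(-10) + x(-10)*(-93) = (-11 - 10) + 4*(-93) = -21 - 372 = -393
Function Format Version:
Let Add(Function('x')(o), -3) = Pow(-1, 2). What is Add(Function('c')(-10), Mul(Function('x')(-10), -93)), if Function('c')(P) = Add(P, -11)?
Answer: -393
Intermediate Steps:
Function('c')(P) = Add(-11, P)
Function('x')(o) = 4 (Function('x')(o) = Add(3, Pow(-1, 2)) = Add(3, 1) = 4)
Add(Function('c')(-10), Mul(Function('x')(-10), -93)) = Add(Add(-11, -10), Mul(4, -93)) = Add(-21, -372) = -393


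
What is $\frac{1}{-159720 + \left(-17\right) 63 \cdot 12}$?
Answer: $- \frac{1}{172572} \approx -5.7947 \cdot 10^{-6}$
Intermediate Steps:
$\frac{1}{-159720 + \left(-17\right) 63 \cdot 12} = \frac{1}{-159720 - 12852} = \frac{1}{-172572} = - \frac{1}{172572}$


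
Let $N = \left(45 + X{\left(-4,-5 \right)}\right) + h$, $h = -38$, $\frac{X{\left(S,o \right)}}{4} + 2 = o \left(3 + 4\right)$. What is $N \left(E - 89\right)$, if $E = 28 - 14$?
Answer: $10575$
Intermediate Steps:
$X{\left(S,o \right)} = -8 + 28 o$ ($X{\left(S,o \right)} = -8 + 4 o \left(3 + 4\right) = -8 + 4 o 7 = -8 + 4 \cdot 7 o = -8 + 28 o$)
$N = -141$ ($N = \left(45 + \left(-8 + 28 \left(-5\right)\right)\right) - 38 = \left(45 - 148\right) - 38 = -103 - 38 = -141$)
$E = 14$
$N \left(E - 89\right) = - 141 \left(14 - 89\right) = \left(-141\right) \left(-75\right) = 10575$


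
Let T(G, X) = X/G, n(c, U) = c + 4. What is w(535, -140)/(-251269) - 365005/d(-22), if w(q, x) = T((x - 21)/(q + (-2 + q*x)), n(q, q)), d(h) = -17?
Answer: 2109334804532/98246179 ≈ 21470.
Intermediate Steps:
n(c, U) = 4 + c
w(q, x) = (4 + q)*(-2 + q + q*x)/(-21 + x) (w(q, x) = (4 + q)/(((x - 21)/(q + (-2 + q*x)))) = (4 + q)/(((-21 + x)/(-2 + q + q*x))) = (4 + q)*((-2 + q + q*x)/(-21 + x)) = (4 + q)*(-2 + q + q*x)/(-21 + x))
w(535, -140)/(-251269) - 365005/d(-22) = ((4 + 535)*(-2 + 535 + 535*(-140))/(-21 - 140))/(-251269) - 365005/(-17) = (539*(-2 + 535 - 74900)/(-161))*(-1/251269) - 365005*(-1/17) = -1/161*539*(-74367)*(-1/251269) + 365005/17 = (5726259/23)*(-1/251269) + 365005/17 = -5726259/5779187 + 365005/17 = 2109334804532/98246179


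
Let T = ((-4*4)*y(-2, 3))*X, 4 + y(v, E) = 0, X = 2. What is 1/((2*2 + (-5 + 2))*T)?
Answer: 1/128 ≈ 0.0078125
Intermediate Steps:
y(v, E) = -4 (y(v, E) = -4 + 0 = -4)
T = 128 (T = (-4*4*(-4))*2 = -16*(-4)*2 = 64*2 = 128)
1/((2*2 + (-5 + 2))*T) = 1/((2*2 + (-5 + 2))*128) = 1/((4 - 3)*128) = 1/(1*128) = 1/128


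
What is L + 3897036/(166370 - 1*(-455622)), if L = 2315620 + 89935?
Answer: 374059965649/155498 ≈ 2.4056e+6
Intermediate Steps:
L = 2405555
L + 3897036/(166370 - 1*(-455622)) = 2405555 + 3897036/(166370 - 1*(-455622)) = 2405555 + 3897036/(166370 + 455622) = 2405555 + 3897036/621992 = 2405555 + 3897036*(1/621992) = 2405555 + 974259/155498 = 374059965649/155498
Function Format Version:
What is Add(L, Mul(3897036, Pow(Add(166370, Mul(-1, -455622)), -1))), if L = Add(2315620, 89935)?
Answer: Rational(374059965649, 155498) ≈ 2.4056e+6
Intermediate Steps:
L = 2405555
Add(L, Mul(3897036, Pow(Add(166370, Mul(-1, -455622)), -1))) = Add(2405555, Mul(3897036, Pow(Add(166370, Mul(-1, -455622)), -1))) = Add(2405555, Mul(3897036, Pow(Add(166370, 455622), -1))) = Add(2405555, Mul(3897036, Pow(621992, -1))) = Add(2405555, Mul(3897036, Rational(1, 621992))) = Add(2405555, Rational(974259, 155498)) = Rational(374059965649, 155498)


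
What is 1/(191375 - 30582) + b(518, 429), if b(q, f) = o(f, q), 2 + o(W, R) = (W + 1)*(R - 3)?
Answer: 35607288265/160793 ≈ 2.2145e+5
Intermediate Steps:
o(W, R) = -2 + (1 + W)*(-3 + R) (o(W, R) = -2 + (W + 1)*(R - 3) = -2 + (1 + W)*(-3 + R))
b(q, f) = -5 + q - 3*f + f*q (b(q, f) = -5 + q - 3*f + q*f = -5 + q - 3*f + f*q)
1/(191375 - 30582) + b(518, 429) = 1/(191375 - 30582) + (-5 + 518 - 3*429 + 429*518) = 1/160793 + (-5 + 518 - 1287 + 222222) = 1/160793 + 221448 = 35607288265/160793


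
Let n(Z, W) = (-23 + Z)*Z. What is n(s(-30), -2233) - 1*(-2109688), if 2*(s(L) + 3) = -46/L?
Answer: 1898769919/900 ≈ 2.1097e+6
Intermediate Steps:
s(L) = -3 - 23/L (s(L) = -3 + (-46/L)/2 = -3 - 23/L)
n(Z, W) = Z*(-23 + Z)
n(s(-30), -2233) - 1*(-2109688) = (-3 - 23/(-30))*(-23 + (-3 - 23/(-30))) - 1*(-2109688) = (-3 - 23*(-1/30))*(-23 + (-3 - 23*(-1/30))) + 2109688 = (-3 + 23/30)*(-23 + (-3 + 23/30)) + 2109688 = -67*(-23 - 67/30)/30 + 2109688 = -67/30*(-757/30) + 2109688 = 50719/900 + 2109688 = 1898769919/900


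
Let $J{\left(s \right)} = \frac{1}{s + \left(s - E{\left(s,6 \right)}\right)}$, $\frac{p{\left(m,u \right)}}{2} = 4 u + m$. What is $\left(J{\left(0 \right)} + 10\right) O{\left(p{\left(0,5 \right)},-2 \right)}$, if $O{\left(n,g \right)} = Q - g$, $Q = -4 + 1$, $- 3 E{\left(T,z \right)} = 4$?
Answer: $- \frac{43}{4} \approx -10.75$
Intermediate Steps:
$E{\left(T,z \right)} = - \frac{4}{3}$ ($E{\left(T,z \right)} = \left(- \frac{1}{3}\right) 4 = - \frac{4}{3}$)
$Q = -3$
$p{\left(m,u \right)} = 2 m + 8 u$ ($p{\left(m,u \right)} = 2 \left(4 u + m\right) = 2 \left(m + 4 u\right) = 2 m + 8 u$)
$O{\left(n,g \right)} = -3 - g$
$J{\left(s \right)} = \frac{1}{\frac{4}{3} + 2 s}$ ($J{\left(s \right)} = \frac{1}{s + \left(s - - \frac{4}{3}\right)} = \frac{1}{s + \left(s + \frac{4}{3}\right)} = \frac{1}{s + \left(\frac{4}{3} + s\right)} = \frac{1}{\frac{4}{3} + 2 s}$)
$\left(J{\left(0 \right)} + 10\right) O{\left(p{\left(0,5 \right)},-2 \right)} = \left(\frac{3}{2 \left(2 + 3 \cdot 0\right)} + 10\right) \left(-3 - -2\right) = \left(\frac{3}{2 \left(2 + 0\right)} + 10\right) \left(-3 + 2\right) = \left(\frac{3}{2 \cdot 2} + 10\right) \left(-1\right) = \left(\frac{3}{2} \cdot \frac{1}{2} + 10\right) \left(-1\right) = \left(\frac{3}{4} + 10\right) \left(-1\right) = \frac{43}{4} \left(-1\right) = - \frac{43}{4}$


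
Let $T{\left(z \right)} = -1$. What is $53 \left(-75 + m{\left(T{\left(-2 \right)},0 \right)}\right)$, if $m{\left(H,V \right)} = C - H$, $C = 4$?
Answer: $-3710$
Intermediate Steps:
$m{\left(H,V \right)} = 4 - H$
$53 \left(-75 + m{\left(T{\left(-2 \right)},0 \right)}\right) = 53 \left(-75 + \left(4 - -1\right)\right) = 53 \left(-75 + \left(4 + 1\right)\right) = 53 \left(-75 + 5\right) = 53 \left(-70\right) = -3710$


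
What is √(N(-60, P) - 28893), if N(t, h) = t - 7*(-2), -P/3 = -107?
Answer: I*√28939 ≈ 170.11*I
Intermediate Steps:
P = 321 (P = -3*(-107) = 321)
N(t, h) = 14 + t (N(t, h) = t + 14 = 14 + t)
√(N(-60, P) - 28893) = √((14 - 60) - 28893) = √(-46 - 28893) = √(-28939) = I*√28939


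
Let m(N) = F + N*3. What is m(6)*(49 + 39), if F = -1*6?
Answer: 1056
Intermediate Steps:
F = -6
m(N) = -6 + 3*N (m(N) = -6 + N*3 = -6 + 3*N)
m(6)*(49 + 39) = (-6 + 3*6)*(49 + 39) = (-6 + 18)*88 = 12*88 = 1056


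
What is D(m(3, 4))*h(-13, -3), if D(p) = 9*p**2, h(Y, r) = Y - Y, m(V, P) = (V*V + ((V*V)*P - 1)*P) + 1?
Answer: 0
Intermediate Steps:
m(V, P) = 1 + V**2 + P*(-1 + P*V**2) (m(V, P) = (V**2 + (V**2*P - 1)*P) + 1 = (V**2 + (P*V**2 - 1)*P) + 1 = (V**2 + (-1 + P*V**2)*P) + 1 = (V**2 + P*(-1 + P*V**2)) + 1 = 1 + V**2 + P*(-1 + P*V**2))
h(Y, r) = 0
D(m(3, 4))*h(-13, -3) = (9*(1 + 3**2 - 1*4 + 4**2*3**2)**2)*0 = (9*(1 + 9 - 4 + 16*9)**2)*0 = (9*(1 + 9 - 4 + 144)**2)*0 = (9*150**2)*0 = (9*22500)*0 = 202500*0 = 0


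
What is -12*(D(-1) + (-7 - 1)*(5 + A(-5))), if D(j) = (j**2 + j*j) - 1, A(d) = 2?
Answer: 660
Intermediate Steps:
D(j) = -1 + 2*j**2 (D(j) = (j**2 + j**2) - 1 = 2*j**2 - 1 = -1 + 2*j**2)
-12*(D(-1) + (-7 - 1)*(5 + A(-5))) = -12*((-1 + 2*(-1)**2) + (-7 - 1)*(5 + 2)) = -12*((-1 + 2*1) - 8*7) = -12*((-1 + 2) - 56) = -12*(1 - 56) = -12*(-55) = 660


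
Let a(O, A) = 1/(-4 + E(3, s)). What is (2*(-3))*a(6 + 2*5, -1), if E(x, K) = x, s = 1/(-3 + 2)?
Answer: 6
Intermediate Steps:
s = -1 (s = 1/(-1) = -1)
a(O, A) = -1 (a(O, A) = 1/(-4 + 3) = 1/(-1) = -1)
(2*(-3))*a(6 + 2*5, -1) = (2*(-3))*(-1) = -6*(-1) = 6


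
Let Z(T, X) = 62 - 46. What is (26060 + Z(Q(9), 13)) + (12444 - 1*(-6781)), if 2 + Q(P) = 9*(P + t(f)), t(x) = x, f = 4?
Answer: 45301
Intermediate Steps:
Q(P) = 34 + 9*P (Q(P) = -2 + 9*(P + 4) = -2 + 9*(4 + P) = -2 + (36 + 9*P) = 34 + 9*P)
Z(T, X) = 16
(26060 + Z(Q(9), 13)) + (12444 - 1*(-6781)) = (26060 + 16) + (12444 - 1*(-6781)) = 26076 + (12444 + 6781) = 26076 + 19225 = 45301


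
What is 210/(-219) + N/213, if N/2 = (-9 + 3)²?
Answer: -3218/5183 ≈ -0.62088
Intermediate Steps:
N = 72 (N = 2*(-9 + 3)² = 2*(-6)² = 2*36 = 72)
210/(-219) + N/213 = 210/(-219) + 72/213 = 210*(-1/219) + 72*(1/213) = -70/73 + 24/71 = -3218/5183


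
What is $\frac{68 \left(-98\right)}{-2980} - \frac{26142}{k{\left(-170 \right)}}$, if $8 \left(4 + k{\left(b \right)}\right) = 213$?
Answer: $- \frac{155504774}{134845} \approx -1153.2$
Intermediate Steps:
$k{\left(b \right)} = \frac{181}{8}$ ($k{\left(b \right)} = -4 + \frac{1}{8} \cdot 213 = -4 + \frac{213}{8} = \frac{181}{8}$)
$\frac{68 \left(-98\right)}{-2980} - \frac{26142}{k{\left(-170 \right)}} = \frac{68 \left(-98\right)}{-2980} - \frac{26142}{\frac{181}{8}} = \left(-6664\right) \left(- \frac{1}{2980}\right) - \frac{209136}{181} = \frac{1666}{745} - \frac{209136}{181} = - \frac{155504774}{134845}$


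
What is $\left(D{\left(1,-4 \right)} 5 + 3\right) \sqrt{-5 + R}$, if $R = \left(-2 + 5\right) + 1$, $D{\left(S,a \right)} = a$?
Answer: $- 17 i \approx - 17.0 i$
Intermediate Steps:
$R = 4$ ($R = 3 + 1 = 4$)
$\left(D{\left(1,-4 \right)} 5 + 3\right) \sqrt{-5 + R} = \left(\left(-4\right) 5 + 3\right) \sqrt{-5 + 4} = \left(-20 + 3\right) \sqrt{-1} = - 17 i$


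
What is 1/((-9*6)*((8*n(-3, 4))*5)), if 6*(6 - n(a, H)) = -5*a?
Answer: -1/7560 ≈ -0.00013228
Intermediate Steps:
n(a, H) = 6 + 5*a/6 (n(a, H) = 6 - (-5)*a/6 = 6 + 5*a/6)
1/((-9*6)*((8*n(-3, 4))*5)) = 1/((-9*6)*((8*(6 + (⅚)*(-3)))*5)) = 1/(-54*8*(6 - 5/2)*5) = 1/(-54*8*(7/2)*5) = 1/(-1512*5) = 1/(-54*140) = 1/(-7560) = -1/7560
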